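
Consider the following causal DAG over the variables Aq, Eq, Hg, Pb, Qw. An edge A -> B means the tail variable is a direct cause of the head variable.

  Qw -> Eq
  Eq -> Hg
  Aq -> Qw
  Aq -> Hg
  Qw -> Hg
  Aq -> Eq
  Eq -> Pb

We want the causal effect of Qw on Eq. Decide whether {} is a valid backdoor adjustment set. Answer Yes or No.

Backdoor paths from Qw to Eq (paths whose first edge points into Qw):
  P1: Qw <- Aq -> Eq
  P2: Qw <- Aq -> Hg <- Eq
Condition 1 (no descendant of Qw in the set): holds — descendants of Qw are {Eq, Hg, Pb}; none are in {}.
Condition 2 (every backdoor path blocked by {}):
  P1: open — no interior node is in the conditioning set.
  P2: blocked at collider Hg (neither it nor any descendant is in the conditioning set).
{} does not satisfy the backdoor criterion.

No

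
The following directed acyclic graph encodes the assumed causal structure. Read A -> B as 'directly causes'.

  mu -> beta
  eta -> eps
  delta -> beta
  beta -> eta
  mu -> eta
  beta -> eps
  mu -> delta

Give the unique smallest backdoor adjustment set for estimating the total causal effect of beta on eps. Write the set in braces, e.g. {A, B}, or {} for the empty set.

Variables eligible for adjustment (non-descendants of beta, excluding beta and eps): {delta, mu}.
Backdoor paths from beta to eps:
  P1: beta <- mu -> eta -> eps
  P2: beta <- delta <- mu -> eta -> eps
The empty set is not sufficient: P1 (beta <- mu -> eta -> eps) has no collider blocking it and no conditioned non-collider, so it is open.
Try {mu}:
  P1: blocked at fork node mu ∈ conditioning set.
  P2: blocked at fork node mu ∈ conditioning set.
{mu} contains no descendant of beta and blocks every backdoor path.
No other singleton works — e.g. {delta} leaves P1 open — so {mu} is the unique smallest valid adjustment set.

{mu}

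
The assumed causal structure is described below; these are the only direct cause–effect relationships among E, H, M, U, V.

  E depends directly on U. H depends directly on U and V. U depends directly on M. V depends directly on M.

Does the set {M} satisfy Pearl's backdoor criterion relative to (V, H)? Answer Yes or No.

Yes

Backdoor paths from V to H (paths whose first edge points into V):
  P1: V <- M -> U -> H
Condition 1 (no descendant of V in the set): holds — descendants of V are {H}; none are in {M}.
Condition 2 (every backdoor path blocked by {M}):
  P1: blocked at fork node M ∈ conditioning set.
{M} satisfies the backdoor criterion.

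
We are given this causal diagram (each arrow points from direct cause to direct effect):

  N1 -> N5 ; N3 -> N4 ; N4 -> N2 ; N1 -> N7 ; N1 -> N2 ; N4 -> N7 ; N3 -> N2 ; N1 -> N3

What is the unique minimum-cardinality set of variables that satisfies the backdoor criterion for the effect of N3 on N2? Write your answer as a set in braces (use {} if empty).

Variables eligible for adjustment (non-descendants of N3, excluding N3 and N2): {N1, N5}.
Backdoor paths from N3 to N2:
  P1: N3 <- N1 -> N2
  P2: N3 <- N1 -> N7 <- N4 -> N2
The empty set is not sufficient: P1 (N3 <- N1 -> N2) has no collider blocking it and no conditioned non-collider, so it is open.
Try {N1}:
  P1: blocked at fork node N1 ∈ conditioning set.
  P2: blocked at fork node N1 ∈ conditioning set.
{N1} contains no descendant of N3 and blocks every backdoor path.
No other singleton works — e.g. {N5} leaves P1 open — so {N1} is the unique smallest valid adjustment set.

{N1}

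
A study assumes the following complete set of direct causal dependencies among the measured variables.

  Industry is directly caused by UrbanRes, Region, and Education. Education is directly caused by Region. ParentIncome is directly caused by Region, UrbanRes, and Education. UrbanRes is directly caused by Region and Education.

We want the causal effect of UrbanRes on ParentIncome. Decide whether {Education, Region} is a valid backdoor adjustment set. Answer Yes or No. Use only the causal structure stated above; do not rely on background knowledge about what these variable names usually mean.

Backdoor paths from UrbanRes to ParentIncome (paths whose first edge points into UrbanRes):
  P1: UrbanRes <- Region -> Education -> ParentIncome
  P2: UrbanRes <- Region -> ParentIncome
  P3: UrbanRes <- Region -> Industry <- Education -> ParentIncome
  P4: UrbanRes <- Education <- Region -> ParentIncome
  P5: UrbanRes <- Education -> ParentIncome
  P6: UrbanRes <- Education -> Industry <- Region -> ParentIncome
Condition 1 (no descendant of UrbanRes in the set): holds — descendants of UrbanRes are {Industry, ParentIncome}; none are in {Education, Region}.
Condition 2 (every backdoor path blocked by {Education, Region}):
  P1: blocked at fork node Region ∈ conditioning set.
  P2: blocked at fork node Region ∈ conditioning set.
  P3: blocked at fork node Region ∈ conditioning set.
  P4: blocked at chain node Education ∈ conditioning set.
  P5: blocked at fork node Education ∈ conditioning set.
  P6: blocked at fork node Education ∈ conditioning set.
{Education, Region} satisfies the backdoor criterion.

Yes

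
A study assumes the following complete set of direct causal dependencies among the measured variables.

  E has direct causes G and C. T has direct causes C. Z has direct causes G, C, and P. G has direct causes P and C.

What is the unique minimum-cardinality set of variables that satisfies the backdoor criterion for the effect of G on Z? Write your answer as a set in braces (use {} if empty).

Variables eligible for adjustment (non-descendants of G, excluding G and Z): {C, P, T}.
Backdoor paths from G to Z:
  P1: G <- C -> Z
  P2: G <- P -> Z
The empty set is not sufficient: P1 (G <- C -> Z) has no collider blocking it and no conditioned non-collider, so it is open.
Try {C, P}:
  P1: blocked at fork node C ∈ conditioning set.
  P2: blocked at fork node P ∈ conditioning set.
{C, P} contains no descendant of G and blocks every backdoor path.
Every element of {C, P} is needed (dropping C leaves P1 open; dropping P leaves P2 open), so no proper subset is valid.
Among all size-2 subsets of the eligible variables, only {C, P} blocks every backdoor path, so it is the unique smallest valid adjustment set.

{C, P}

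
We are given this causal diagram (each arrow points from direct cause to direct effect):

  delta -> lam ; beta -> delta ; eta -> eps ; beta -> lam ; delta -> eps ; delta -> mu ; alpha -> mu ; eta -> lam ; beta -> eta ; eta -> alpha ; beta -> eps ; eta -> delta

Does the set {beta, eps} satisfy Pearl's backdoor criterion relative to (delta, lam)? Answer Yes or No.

Backdoor paths from delta to lam (paths whose first edge points into delta):
  P1: delta <- beta -> eta -> lam
  P2: delta <- beta -> lam
  P3: delta <- beta -> eps <- eta -> lam
  P4: delta <- eta <- beta -> lam
  P5: delta <- eta -> lam
  P6: delta <- eta -> eps <- beta -> lam
Condition 1 (no descendant of delta in the set): FAILS — eps is a descendant of delta.
Condition 2 (every backdoor path blocked by {beta, eps}):
  P1: blocked at fork node beta ∈ conditioning set.
  P2: blocked at fork node beta ∈ conditioning set.
  P3: blocked at fork node beta ∈ conditioning set.
  P4: blocked at fork node beta ∈ conditioning set.
  P5: open — no interior node is in the conditioning set.
  P6: blocked at fork node beta ∈ conditioning set.
{beta, eps} does not satisfy the backdoor criterion.

No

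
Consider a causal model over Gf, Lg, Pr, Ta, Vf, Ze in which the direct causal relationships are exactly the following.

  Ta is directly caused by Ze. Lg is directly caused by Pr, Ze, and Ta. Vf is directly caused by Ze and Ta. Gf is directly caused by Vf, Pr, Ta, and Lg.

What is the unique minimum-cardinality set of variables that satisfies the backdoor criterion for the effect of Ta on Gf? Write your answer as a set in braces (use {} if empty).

{Ze}

Variables eligible for adjustment (non-descendants of Ta, excluding Ta and Gf): {Pr, Ze}.
Backdoor paths from Ta to Gf:
  P1: Ta <- Ze -> Vf -> Gf
  P2: Ta <- Ze -> Lg <- Pr -> Gf
  P3: Ta <- Ze -> Lg -> Gf
The empty set is not sufficient: P1 (Ta <- Ze -> Vf -> Gf) has no collider blocking it and no conditioned non-collider, so it is open.
Try {Ze}:
  P1: blocked at fork node Ze ∈ conditioning set.
  P2: blocked at fork node Ze ∈ conditioning set.
  P3: blocked at fork node Ze ∈ conditioning set.
{Ze} contains no descendant of Ta and blocks every backdoor path.
No other singleton works — e.g. {Pr} leaves P1 open — so {Ze} is the unique smallest valid adjustment set.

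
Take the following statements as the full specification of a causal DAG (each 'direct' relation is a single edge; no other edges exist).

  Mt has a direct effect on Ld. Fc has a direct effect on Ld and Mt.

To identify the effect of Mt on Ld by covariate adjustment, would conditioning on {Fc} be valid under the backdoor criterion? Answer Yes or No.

Yes

Backdoor paths from Mt to Ld (paths whose first edge points into Mt):
  P1: Mt <- Fc -> Ld
Condition 1 (no descendant of Mt in the set): holds — descendants of Mt are {Ld}; none are in {Fc}.
Condition 2 (every backdoor path blocked by {Fc}):
  P1: blocked at fork node Fc ∈ conditioning set.
{Fc} satisfies the backdoor criterion.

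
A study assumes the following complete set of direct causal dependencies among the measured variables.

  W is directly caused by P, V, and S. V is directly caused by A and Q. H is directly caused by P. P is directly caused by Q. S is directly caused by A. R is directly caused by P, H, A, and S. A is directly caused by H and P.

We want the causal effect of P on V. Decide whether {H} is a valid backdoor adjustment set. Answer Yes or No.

No

Backdoor paths from P to V (paths whose first edge points into P):
  P1: P <- Q -> V
Condition 1 (no descendant of P in the set): FAILS — H is a descendant of P.
Condition 2 (every backdoor path blocked by {H}):
  P1: open — no interior node is in the conditioning set.
{H} does not satisfy the backdoor criterion.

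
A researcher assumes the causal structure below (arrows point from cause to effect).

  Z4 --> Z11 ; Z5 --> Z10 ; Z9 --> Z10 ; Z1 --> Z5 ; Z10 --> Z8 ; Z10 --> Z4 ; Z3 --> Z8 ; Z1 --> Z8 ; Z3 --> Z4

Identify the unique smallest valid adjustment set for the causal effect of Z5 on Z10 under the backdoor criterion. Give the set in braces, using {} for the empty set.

Variables eligible for adjustment (non-descendants of Z5, excluding Z5 and Z10): {Z1, Z3, Z9}.
Backdoor paths from Z5 to Z10:
  P1: Z5 <- Z1 -> Z8 <- Z10
  P2: Z5 <- Z1 -> Z8 <- Z3 -> Z4 <- Z10
Each backdoor path contains an unconditioned collider, so every path is already blocked with the empty conditioning set:
  P1: blocked at collider Z8 (neither it nor any descendant is in the conditioning set).
  P2: blocked at collider Z8 (neither it nor any descendant is in the conditioning set).
The empty set is therefore the unique smallest valid set.

{}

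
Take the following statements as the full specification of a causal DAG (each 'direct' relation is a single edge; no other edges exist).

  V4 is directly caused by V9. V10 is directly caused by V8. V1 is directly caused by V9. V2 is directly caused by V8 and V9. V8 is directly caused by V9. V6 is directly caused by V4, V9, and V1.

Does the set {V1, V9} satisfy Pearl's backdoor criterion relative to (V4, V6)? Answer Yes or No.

Backdoor paths from V4 to V6 (paths whose first edge points into V4):
  P1: V4 <- V9 -> V1 -> V6
  P2: V4 <- V9 -> V6
Condition 1 (no descendant of V4 in the set): holds — descendants of V4 are {V6}; none are in {V1, V9}.
Condition 2 (every backdoor path blocked by {V1, V9}):
  P1: blocked at fork node V9 ∈ conditioning set.
  P2: blocked at fork node V9 ∈ conditioning set.
{V1, V9} satisfies the backdoor criterion.

Yes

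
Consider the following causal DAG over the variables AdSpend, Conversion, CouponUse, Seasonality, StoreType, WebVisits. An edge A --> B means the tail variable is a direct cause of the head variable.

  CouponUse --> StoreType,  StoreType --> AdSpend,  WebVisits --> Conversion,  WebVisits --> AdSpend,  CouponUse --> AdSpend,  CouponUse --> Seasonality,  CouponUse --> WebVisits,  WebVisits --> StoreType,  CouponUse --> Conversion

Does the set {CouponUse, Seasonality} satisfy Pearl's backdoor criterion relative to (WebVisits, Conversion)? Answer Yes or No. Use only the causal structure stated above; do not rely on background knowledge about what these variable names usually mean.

Backdoor paths from WebVisits to Conversion (paths whose first edge points into WebVisits):
  P1: WebVisits <- CouponUse -> Conversion
Condition 1 (no descendant of WebVisits in the set): holds — descendants of WebVisits are {AdSpend, Conversion, StoreType}; none are in {CouponUse, Seasonality}.
Condition 2 (every backdoor path blocked by {CouponUse, Seasonality}):
  P1: blocked at fork node CouponUse ∈ conditioning set.
{CouponUse, Seasonality} satisfies the backdoor criterion.

Yes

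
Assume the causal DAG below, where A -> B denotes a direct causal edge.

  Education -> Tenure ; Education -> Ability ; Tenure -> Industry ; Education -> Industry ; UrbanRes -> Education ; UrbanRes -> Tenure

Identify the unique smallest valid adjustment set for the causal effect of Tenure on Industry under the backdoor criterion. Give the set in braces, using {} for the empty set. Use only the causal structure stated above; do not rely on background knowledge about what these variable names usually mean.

{Education}

Variables eligible for adjustment (non-descendants of Tenure, excluding Tenure and Industry): {Ability, Education, UrbanRes}.
Backdoor paths from Tenure to Industry:
  P1: Tenure <- UrbanRes -> Education -> Industry
  P2: Tenure <- Education -> Industry
The empty set is not sufficient: P1 (Tenure <- UrbanRes -> Education -> Industry) has no collider blocking it and no conditioned non-collider, so it is open.
Try {Education}:
  P1: blocked at chain node Education ∈ conditioning set.
  P2: blocked at fork node Education ∈ conditioning set.
{Education} contains no descendant of Tenure and blocks every backdoor path.
No other singleton works — e.g. {UrbanRes} leaves P2 open — so {Education} is the unique smallest valid adjustment set.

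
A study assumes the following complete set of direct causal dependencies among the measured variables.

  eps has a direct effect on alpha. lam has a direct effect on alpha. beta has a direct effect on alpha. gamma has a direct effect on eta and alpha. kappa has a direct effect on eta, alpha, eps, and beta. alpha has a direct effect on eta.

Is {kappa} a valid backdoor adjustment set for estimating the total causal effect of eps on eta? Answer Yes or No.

Yes

Backdoor paths from eps to eta (paths whose first edge points into eps):
  P1: eps <- kappa -> beta -> alpha <- gamma -> eta
  P2: eps <- kappa -> beta -> alpha -> eta
  P3: eps <- kappa -> alpha <- gamma -> eta
  P4: eps <- kappa -> alpha -> eta
  P5: eps <- kappa -> eta
Condition 1 (no descendant of eps in the set): holds — descendants of eps are {alpha, eta}; none are in {kappa}.
Condition 2 (every backdoor path blocked by {kappa}):
  P1: blocked at fork node kappa ∈ conditioning set.
  P2: blocked at fork node kappa ∈ conditioning set.
  P3: blocked at fork node kappa ∈ conditioning set.
  P4: blocked at fork node kappa ∈ conditioning set.
  P5: blocked at fork node kappa ∈ conditioning set.
{kappa} satisfies the backdoor criterion.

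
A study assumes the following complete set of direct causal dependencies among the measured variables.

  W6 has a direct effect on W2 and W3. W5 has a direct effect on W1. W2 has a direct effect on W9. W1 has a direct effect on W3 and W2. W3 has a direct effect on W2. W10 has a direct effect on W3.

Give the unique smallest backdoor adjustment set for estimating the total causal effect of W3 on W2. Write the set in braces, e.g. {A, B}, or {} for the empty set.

Variables eligible for adjustment (non-descendants of W3, excluding W3 and W2): {W1, W10, W5, W6}.
Backdoor paths from W3 to W2:
  P1: W3 <- W6 -> W2
  P2: W3 <- W1 -> W2
The empty set is not sufficient: P1 (W3 <- W6 -> W2) has no collider blocking it and no conditioned non-collider, so it is open.
Try {W1, W6}:
  P1: blocked at fork node W6 ∈ conditioning set.
  P2: blocked at fork node W1 ∈ conditioning set.
{W1, W6} contains no descendant of W3 and blocks every backdoor path.
Every element of {W1, W6} is needed (dropping W1 leaves P2 open; dropping W6 leaves P1 open), so no proper subset is valid.
Among all size-2 subsets of the eligible variables, only {W1, W6} blocks every backdoor path, so it is the unique smallest valid adjustment set.

{W1, W6}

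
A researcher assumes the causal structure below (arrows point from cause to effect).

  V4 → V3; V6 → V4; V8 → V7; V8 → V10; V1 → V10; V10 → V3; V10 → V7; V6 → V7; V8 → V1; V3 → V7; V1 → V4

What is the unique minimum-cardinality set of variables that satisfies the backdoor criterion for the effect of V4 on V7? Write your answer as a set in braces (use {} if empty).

Variables eligible for adjustment (non-descendants of V4, excluding V4 and V7): {V1, V10, V6, V8}.
Backdoor paths from V4 to V7:
  P1: V4 <- V6 -> V7
  P2: V4 <- V1 <- V8 -> V10 -> V3 -> V7
  P3: V4 <- V1 <- V8 -> V10 -> V7
  P4: V4 <- V1 <- V8 -> V7
  P5: V4 <- V1 -> V10 <- V8 -> V7
  P6: V4 <- V1 -> V10 -> V3 -> V7
  P7: V4 <- V1 -> V10 -> V7
The empty set is not sufficient: P1 (V4 <- V6 -> V7) has no collider blocking it and no conditioned non-collider, so it is open.
Try {V1, V6}:
  P1: blocked at fork node V6 ∈ conditioning set.
  P2: blocked at chain node V1 ∈ conditioning set.
  P3: blocked at chain node V1 ∈ conditioning set.
  P4: blocked at chain node V1 ∈ conditioning set.
  P5: blocked at fork node V1 ∈ conditioning set.
  P6: blocked at fork node V1 ∈ conditioning set.
  P7: blocked at fork node V1 ∈ conditioning set.
{V1, V6} contains no descendant of V4 and blocks every backdoor path.
Every element of {V1, V6} is needed (dropping V1 leaves P2 open; dropping V6 leaves P1 open), so no proper subset is valid.
Among all size-2 subsets of the eligible variables, only {V1, V6} blocks every backdoor path, so it is the unique smallest valid adjustment set.

{V1, V6}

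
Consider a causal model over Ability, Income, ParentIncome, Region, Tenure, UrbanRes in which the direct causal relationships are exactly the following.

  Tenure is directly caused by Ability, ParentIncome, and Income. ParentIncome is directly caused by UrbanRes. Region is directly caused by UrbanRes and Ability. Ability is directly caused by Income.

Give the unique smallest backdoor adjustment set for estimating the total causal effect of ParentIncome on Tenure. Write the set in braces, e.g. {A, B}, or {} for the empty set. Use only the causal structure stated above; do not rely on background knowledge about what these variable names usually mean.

Variables eligible for adjustment (non-descendants of ParentIncome, excluding ParentIncome and Tenure): {Ability, Income, Region, UrbanRes}.
Backdoor paths from ParentIncome to Tenure:
  P1: ParentIncome <- UrbanRes -> Region <- Ability <- Income -> Tenure
  P2: ParentIncome <- UrbanRes -> Region <- Ability -> Tenure
Each backdoor path contains an unconditioned collider, so every path is already blocked with the empty conditioning set:
  P1: blocked at collider Region (neither it nor any descendant is in the conditioning set).
  P2: blocked at collider Region (neither it nor any descendant is in the conditioning set).
The empty set is therefore the unique smallest valid set.

{}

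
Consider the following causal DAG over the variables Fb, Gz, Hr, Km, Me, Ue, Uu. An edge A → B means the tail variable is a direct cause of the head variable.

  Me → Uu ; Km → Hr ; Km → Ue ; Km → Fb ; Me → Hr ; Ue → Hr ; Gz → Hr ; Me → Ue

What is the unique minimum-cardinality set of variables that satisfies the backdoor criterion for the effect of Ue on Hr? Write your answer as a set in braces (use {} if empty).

Variables eligible for adjustment (non-descendants of Ue, excluding Ue and Hr): {Fb, Gz, Km, Me, Uu}.
Backdoor paths from Ue to Hr:
  P1: Ue <- Me -> Hr
  P2: Ue <- Km -> Hr
The empty set is not sufficient: P1 (Ue <- Me -> Hr) has no collider blocking it and no conditioned non-collider, so it is open.
Try {Km, Me}:
  P1: blocked at fork node Me ∈ conditioning set.
  P2: blocked at fork node Km ∈ conditioning set.
{Km, Me} contains no descendant of Ue and blocks every backdoor path.
Every element of {Km, Me} is needed (dropping Km leaves P2 open; dropping Me leaves P1 open), so no proper subset is valid.
Among all size-2 subsets of the eligible variables, only {Km, Me} blocks every backdoor path, so it is the unique smallest valid adjustment set.

{Km, Me}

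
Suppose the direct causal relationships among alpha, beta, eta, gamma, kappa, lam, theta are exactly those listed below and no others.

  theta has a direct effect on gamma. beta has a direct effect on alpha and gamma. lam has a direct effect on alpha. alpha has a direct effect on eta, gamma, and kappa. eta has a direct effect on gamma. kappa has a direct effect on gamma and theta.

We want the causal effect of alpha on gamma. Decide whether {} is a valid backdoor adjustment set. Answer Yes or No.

No

Backdoor paths from alpha to gamma (paths whose first edge points into alpha):
  P1: alpha <- beta -> gamma
Condition 1 (no descendant of alpha in the set): holds — descendants of alpha are {eta, gamma, kappa, theta}; none are in {}.
Condition 2 (every backdoor path blocked by {}):
  P1: open — no interior node is in the conditioning set.
{} does not satisfy the backdoor criterion.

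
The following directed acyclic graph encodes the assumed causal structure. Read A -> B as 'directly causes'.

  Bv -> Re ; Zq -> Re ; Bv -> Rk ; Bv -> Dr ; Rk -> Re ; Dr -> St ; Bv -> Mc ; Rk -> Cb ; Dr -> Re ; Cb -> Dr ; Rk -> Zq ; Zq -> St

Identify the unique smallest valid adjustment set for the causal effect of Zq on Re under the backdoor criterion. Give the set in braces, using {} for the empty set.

{Rk}

Variables eligible for adjustment (non-descendants of Zq, excluding Zq and Re): {Bv, Cb, Dr, Mc, Rk}.
Backdoor paths from Zq to Re:
  P1: Zq <- Rk <- Bv -> Dr -> Re
  P2: Zq <- Rk <- Bv -> Re
  P3: Zq <- Rk -> Cb -> Dr <- Bv -> Re
  P4: Zq <- Rk -> Cb -> Dr -> Re
  P5: Zq <- Rk -> Re
The empty set is not sufficient: P1 (Zq <- Rk <- Bv -> Dr -> Re) has no collider blocking it and no conditioned non-collider, so it is open.
Try {Rk}:
  P1: blocked at chain node Rk ∈ conditioning set.
  P2: blocked at chain node Rk ∈ conditioning set.
  P3: blocked at fork node Rk ∈ conditioning set.
  P4: blocked at fork node Rk ∈ conditioning set.
  P5: blocked at fork node Rk ∈ conditioning set.
{Rk} contains no descendant of Zq and blocks every backdoor path.
No other singleton works — e.g. {Bv} leaves P4 open — so {Rk} is the unique smallest valid adjustment set.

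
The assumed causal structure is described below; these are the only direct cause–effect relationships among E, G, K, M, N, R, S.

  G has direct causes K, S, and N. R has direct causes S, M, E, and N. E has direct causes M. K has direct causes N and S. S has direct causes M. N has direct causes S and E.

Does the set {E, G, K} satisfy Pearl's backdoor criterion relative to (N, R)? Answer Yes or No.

No

Backdoor paths from N to R (paths whose first edge points into N):
  P1: N <- S <- M -> E -> R
  P2: N <- S <- M -> R
  P3: N <- S -> R
  P4: N <- E <- M -> S -> R
  P5: N <- E <- M -> R
  P6: N <- E -> R
Condition 1 (no descendant of N in the set): FAILS — G and K are descendants of N.
Condition 2 (every backdoor path blocked by {E, G, K}):
  P1: blocked at chain node E ∈ conditioning set.
  P2: open — no interior node is in the conditioning set.
  P3: open — no interior node is in the conditioning set.
  P4: blocked at chain node E ∈ conditioning set.
  P5: blocked at chain node E ∈ conditioning set.
  P6: blocked at fork node E ∈ conditioning set.
{E, G, K} does not satisfy the backdoor criterion.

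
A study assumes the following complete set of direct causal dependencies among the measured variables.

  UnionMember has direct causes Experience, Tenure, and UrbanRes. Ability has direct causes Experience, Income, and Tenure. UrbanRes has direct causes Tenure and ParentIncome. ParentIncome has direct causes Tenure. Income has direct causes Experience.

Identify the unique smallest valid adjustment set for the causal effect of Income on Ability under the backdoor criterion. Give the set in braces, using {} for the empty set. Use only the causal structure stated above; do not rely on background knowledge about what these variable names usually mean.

Variables eligible for adjustment (non-descendants of Income, excluding Income and Ability): {Experience, ParentIncome, Tenure, UnionMember, UrbanRes}.
Backdoor paths from Income to Ability:
  P1: Income <- Experience -> UnionMember <- Tenure -> Ability
  P2: Income <- Experience -> UnionMember <- UrbanRes <- Tenure -> Ability
  P3: Income <- Experience -> UnionMember <- UrbanRes <- ParentIncome <- Tenure -> Ability
  P4: Income <- Experience -> Ability
The empty set is not sufficient: P4 (Income <- Experience -> Ability) has no collider blocking it and no conditioned non-collider, so it is open.
Try {Experience}:
  P1: blocked at fork node Experience ∈ conditioning set.
  P2: blocked at fork node Experience ∈ conditioning set.
  P3: blocked at fork node Experience ∈ conditioning set.
  P4: blocked at fork node Experience ∈ conditioning set.
{Experience} contains no descendant of Income and blocks every backdoor path.
No other singleton works — e.g. {Tenure} leaves P4 open — so {Experience} is the unique smallest valid adjustment set.

{Experience}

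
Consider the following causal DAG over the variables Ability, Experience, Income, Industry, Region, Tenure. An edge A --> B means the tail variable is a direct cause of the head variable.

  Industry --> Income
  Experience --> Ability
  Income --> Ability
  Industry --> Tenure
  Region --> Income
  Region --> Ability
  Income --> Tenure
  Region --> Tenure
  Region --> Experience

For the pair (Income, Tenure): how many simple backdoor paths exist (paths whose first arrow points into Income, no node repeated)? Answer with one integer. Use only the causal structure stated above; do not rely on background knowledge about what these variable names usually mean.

A backdoor path from Income to Tenure is any simple undirected path whose first edge points into Income (i.e. leaves Income via a parent).
Parents of Income: {Industry, Region}.
Enumerating:
  P1: Income <- Industry -> Tenure
  P2: Income <- Region -> Tenure
That exhausts the simple backdoor paths. Count: 2.

2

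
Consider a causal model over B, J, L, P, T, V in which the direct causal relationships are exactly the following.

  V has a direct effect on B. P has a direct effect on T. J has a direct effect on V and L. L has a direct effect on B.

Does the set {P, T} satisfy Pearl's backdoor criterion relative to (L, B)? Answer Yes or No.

Backdoor paths from L to B (paths whose first edge points into L):
  P1: L <- J -> V -> B
Condition 1 (no descendant of L in the set): holds — descendants of L are {B}; none are in {P, T}.
Condition 2 (every backdoor path blocked by {P, T}):
  P1: open — no interior node is in the conditioning set.
{P, T} does not satisfy the backdoor criterion.

No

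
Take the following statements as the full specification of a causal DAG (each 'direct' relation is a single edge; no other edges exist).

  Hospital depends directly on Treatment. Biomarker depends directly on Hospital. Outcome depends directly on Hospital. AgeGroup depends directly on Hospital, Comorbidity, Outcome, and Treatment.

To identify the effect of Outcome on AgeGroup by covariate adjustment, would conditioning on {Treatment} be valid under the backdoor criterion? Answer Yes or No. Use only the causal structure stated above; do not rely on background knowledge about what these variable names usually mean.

No

Backdoor paths from Outcome to AgeGroup (paths whose first edge points into Outcome):
  P1: Outcome <- Hospital <- Treatment -> AgeGroup
  P2: Outcome <- Hospital -> AgeGroup
Condition 1 (no descendant of Outcome in the set): holds — descendants of Outcome are {AgeGroup}; none are in {Treatment}.
Condition 2 (every backdoor path blocked by {Treatment}):
  P1: blocked at fork node Treatment ∈ conditioning set.
  P2: open — no interior node is in the conditioning set.
{Treatment} does not satisfy the backdoor criterion.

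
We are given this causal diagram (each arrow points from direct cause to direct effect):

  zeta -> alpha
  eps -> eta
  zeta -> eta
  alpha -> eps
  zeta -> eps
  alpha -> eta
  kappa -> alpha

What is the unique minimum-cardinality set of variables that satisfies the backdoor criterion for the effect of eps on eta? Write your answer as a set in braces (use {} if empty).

{alpha, zeta}

Variables eligible for adjustment (non-descendants of eps, excluding eps and eta): {alpha, kappa, zeta}.
Backdoor paths from eps to eta:
  P1: eps <- zeta -> alpha -> eta
  P2: eps <- zeta -> eta
  P3: eps <- alpha <- zeta -> eta
  P4: eps <- alpha -> eta
The empty set is not sufficient: P1 (eps <- zeta -> alpha -> eta) has no collider blocking it and no conditioned non-collider, so it is open.
Try {alpha, zeta}:
  P1: blocked at fork node zeta ∈ conditioning set.
  P2: blocked at fork node zeta ∈ conditioning set.
  P3: blocked at chain node alpha ∈ conditioning set.
  P4: blocked at fork node alpha ∈ conditioning set.
{alpha, zeta} contains no descendant of eps and blocks every backdoor path.
Every element of {alpha, zeta} is needed (dropping alpha leaves P4 open; dropping zeta leaves P2 open), so no proper subset is valid.
Among all size-2 subsets of the eligible variables, only {alpha, zeta} blocks every backdoor path, so it is the unique smallest valid adjustment set.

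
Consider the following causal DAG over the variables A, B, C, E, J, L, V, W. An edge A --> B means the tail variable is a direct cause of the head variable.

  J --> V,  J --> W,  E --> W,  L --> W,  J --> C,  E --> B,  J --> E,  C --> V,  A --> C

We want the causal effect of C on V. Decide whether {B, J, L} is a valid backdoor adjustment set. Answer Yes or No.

Backdoor paths from C to V (paths whose first edge points into C):
  P1: C <- J -> V
Condition 1 (no descendant of C in the set): holds — descendants of C are {V}; none are in {B, J, L}.
Condition 2 (every backdoor path blocked by {B, J, L}):
  P1: blocked at fork node J ∈ conditioning set.
{B, J, L} satisfies the backdoor criterion.

Yes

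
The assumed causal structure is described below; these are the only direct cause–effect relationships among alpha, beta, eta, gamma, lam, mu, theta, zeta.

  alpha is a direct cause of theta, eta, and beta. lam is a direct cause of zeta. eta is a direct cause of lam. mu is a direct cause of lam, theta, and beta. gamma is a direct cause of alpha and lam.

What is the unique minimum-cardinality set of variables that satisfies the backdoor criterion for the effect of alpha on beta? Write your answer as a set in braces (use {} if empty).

Variables eligible for adjustment (non-descendants of alpha, excluding alpha and beta): {gamma, mu}.
Backdoor paths from alpha to beta:
  P1: alpha <- gamma -> lam <- mu -> beta
Each backdoor path contains an unconditioned collider, so every path is already blocked with the empty conditioning set:
  P1: blocked at collider lam (neither it nor any descendant is in the conditioning set).
The empty set is therefore the unique smallest valid set.

{}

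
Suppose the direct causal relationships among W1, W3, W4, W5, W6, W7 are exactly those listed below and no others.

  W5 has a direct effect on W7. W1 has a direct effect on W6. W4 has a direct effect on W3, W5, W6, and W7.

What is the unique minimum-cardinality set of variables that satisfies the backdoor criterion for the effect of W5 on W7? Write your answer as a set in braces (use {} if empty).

Variables eligible for adjustment (non-descendants of W5, excluding W5 and W7): {W1, W3, W4, W6}.
Backdoor paths from W5 to W7:
  P1: W5 <- W4 -> W7
The empty set is not sufficient: P1 (W5 <- W4 -> W7) has no collider blocking it and no conditioned non-collider, so it is open.
Try {W4}:
  P1: blocked at fork node W4 ∈ conditioning set.
{W4} contains no descendant of W5 and blocks every backdoor path.
No other singleton works — e.g. {W1} leaves P1 open — so {W4} is the unique smallest valid adjustment set.

{W4}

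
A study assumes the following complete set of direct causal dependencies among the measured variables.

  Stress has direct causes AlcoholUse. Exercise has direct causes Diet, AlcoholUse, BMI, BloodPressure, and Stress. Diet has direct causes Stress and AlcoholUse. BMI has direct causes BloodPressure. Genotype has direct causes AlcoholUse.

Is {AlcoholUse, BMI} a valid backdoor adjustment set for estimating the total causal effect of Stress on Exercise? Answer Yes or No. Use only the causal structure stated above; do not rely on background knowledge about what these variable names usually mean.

Yes

Backdoor paths from Stress to Exercise (paths whose first edge points into Stress):
  P1: Stress <- AlcoholUse -> Diet -> Exercise
  P2: Stress <- AlcoholUse -> Exercise
Condition 1 (no descendant of Stress in the set): holds — descendants of Stress are {Diet, Exercise}; none are in {AlcoholUse, BMI}.
Condition 2 (every backdoor path blocked by {AlcoholUse, BMI}):
  P1: blocked at fork node AlcoholUse ∈ conditioning set.
  P2: blocked at fork node AlcoholUse ∈ conditioning set.
{AlcoholUse, BMI} satisfies the backdoor criterion.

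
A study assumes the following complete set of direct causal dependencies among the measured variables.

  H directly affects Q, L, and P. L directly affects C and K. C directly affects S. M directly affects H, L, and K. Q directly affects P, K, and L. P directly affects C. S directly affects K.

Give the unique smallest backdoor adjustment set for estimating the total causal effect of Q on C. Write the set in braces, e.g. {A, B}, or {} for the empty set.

Variables eligible for adjustment (non-descendants of Q, excluding Q and C): {H, M}.
Backdoor paths from Q to C:
  P1: Q <- H <- M -> L -> C
  P2: Q <- H <- M -> L -> K <- S <- C
  P3: Q <- H <- M -> K <- L -> C
  P4: Q <- H <- M -> K <- S <- C
  P5: Q <- H -> L <- M -> K <- S <- C
  P6: Q <- H -> L -> C
  P7: Q <- H -> L -> K <- S <- C
  P8: Q <- H -> P -> C
The empty set is not sufficient: P1 (Q <- H <- M -> L -> C) has no collider blocking it and no conditioned non-collider, so it is open.
Try {H}:
  P1: blocked at chain node H ∈ conditioning set.
  P2: blocked at chain node H ∈ conditioning set.
  P3: blocked at chain node H ∈ conditioning set.
  P4: blocked at chain node H ∈ conditioning set.
  P5: blocked at fork node H ∈ conditioning set.
  P6: blocked at fork node H ∈ conditioning set.
  P7: blocked at fork node H ∈ conditioning set.
  P8: blocked at fork node H ∈ conditioning set.
{H} contains no descendant of Q and blocks every backdoor path.
No other singleton works — e.g. {M} leaves P6 open — so {H} is the unique smallest valid adjustment set.

{H}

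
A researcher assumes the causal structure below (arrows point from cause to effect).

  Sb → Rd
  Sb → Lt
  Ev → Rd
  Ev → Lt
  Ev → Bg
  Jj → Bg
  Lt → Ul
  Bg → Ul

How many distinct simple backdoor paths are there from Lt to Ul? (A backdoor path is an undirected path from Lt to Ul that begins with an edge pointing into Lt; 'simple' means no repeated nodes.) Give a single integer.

A backdoor path from Lt to Ul is any simple undirected path whose first edge points into Lt (i.e. leaves Lt via a parent).
Parents of Lt: {Ev, Sb}.
Enumerating:
  P1: Lt <- Ev -> Bg -> Ul
  P2: Lt <- Sb -> Rd <- Ev -> Bg -> Ul
That exhausts the simple backdoor paths. Count: 2.

2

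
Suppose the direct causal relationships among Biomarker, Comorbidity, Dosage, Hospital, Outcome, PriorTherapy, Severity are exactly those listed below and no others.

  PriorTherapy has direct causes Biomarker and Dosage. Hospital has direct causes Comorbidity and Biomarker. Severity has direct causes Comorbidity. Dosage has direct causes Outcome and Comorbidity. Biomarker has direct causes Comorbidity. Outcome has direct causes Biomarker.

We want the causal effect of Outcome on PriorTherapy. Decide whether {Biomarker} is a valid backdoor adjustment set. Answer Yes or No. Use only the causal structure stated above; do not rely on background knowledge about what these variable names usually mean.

Yes

Backdoor paths from Outcome to PriorTherapy (paths whose first edge points into Outcome):
  P1: Outcome <- Biomarker <- Comorbidity -> Dosage -> PriorTherapy
  P2: Outcome <- Biomarker -> Hospital <- Comorbidity -> Dosage -> PriorTherapy
  P3: Outcome <- Biomarker -> PriorTherapy
Condition 1 (no descendant of Outcome in the set): holds — descendants of Outcome are {Dosage, PriorTherapy}; none are in {Biomarker}.
Condition 2 (every backdoor path blocked by {Biomarker}):
  P1: blocked at chain node Biomarker ∈ conditioning set.
  P2: blocked at fork node Biomarker ∈ conditioning set.
  P3: blocked at fork node Biomarker ∈ conditioning set.
{Biomarker} satisfies the backdoor criterion.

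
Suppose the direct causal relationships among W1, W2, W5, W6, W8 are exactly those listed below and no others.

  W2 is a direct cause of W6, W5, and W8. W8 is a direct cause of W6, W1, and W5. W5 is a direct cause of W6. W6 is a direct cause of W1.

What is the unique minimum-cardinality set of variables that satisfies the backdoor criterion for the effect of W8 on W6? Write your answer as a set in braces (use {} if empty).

{W2}

Variables eligible for adjustment (non-descendants of W8, excluding W8 and W6): {W2}.
Backdoor paths from W8 to W6:
  P1: W8 <- W2 -> W5 -> W6
  P2: W8 <- W2 -> W6
The empty set is not sufficient: P1 (W8 <- W2 -> W5 -> W6) has no collider blocking it and no conditioned non-collider, so it is open.
Try {W2}:
  P1: blocked at fork node W2 ∈ conditioning set.
  P2: blocked at fork node W2 ∈ conditioning set.
{W2} contains no descendant of W8 and blocks every backdoor path.
{W2} is the unique smallest valid adjustment set.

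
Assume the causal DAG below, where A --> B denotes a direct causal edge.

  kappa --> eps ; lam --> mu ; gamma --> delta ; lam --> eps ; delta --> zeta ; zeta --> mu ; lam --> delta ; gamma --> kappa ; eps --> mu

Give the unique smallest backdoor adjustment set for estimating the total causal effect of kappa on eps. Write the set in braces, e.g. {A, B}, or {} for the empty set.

{}

Variables eligible for adjustment (non-descendants of kappa, excluding kappa and eps): {delta, gamma, lam, zeta}.
Backdoor paths from kappa to eps:
  P1: kappa <- gamma -> delta <- lam -> eps
  P2: kappa <- gamma -> delta <- lam -> mu <- eps
  P3: kappa <- gamma -> delta -> zeta -> mu <- lam -> eps
  P4: kappa <- gamma -> delta -> zeta -> mu <- eps
Each backdoor path contains an unconditioned collider, so every path is already blocked with the empty conditioning set:
  P1: blocked at collider delta (neither it nor any descendant is in the conditioning set).
  P2: blocked at collider delta (neither it nor any descendant is in the conditioning set).
  P3: blocked at collider mu (neither it nor any descendant is in the conditioning set).
  P4: blocked at collider mu (neither it nor any descendant is in the conditioning set).
The empty set is therefore the unique smallest valid set.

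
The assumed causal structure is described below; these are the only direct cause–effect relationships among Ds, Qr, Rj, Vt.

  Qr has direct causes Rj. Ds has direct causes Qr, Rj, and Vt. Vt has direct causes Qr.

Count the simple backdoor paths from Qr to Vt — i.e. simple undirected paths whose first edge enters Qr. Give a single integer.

A backdoor path from Qr to Vt is any simple undirected path whose first edge points into Qr (i.e. leaves Qr via a parent).
Parents of Qr: {Rj}.
Enumerating:
  P1: Qr <- Rj -> Ds <- Vt
That exhausts the simple backdoor paths. Count: 1.

1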